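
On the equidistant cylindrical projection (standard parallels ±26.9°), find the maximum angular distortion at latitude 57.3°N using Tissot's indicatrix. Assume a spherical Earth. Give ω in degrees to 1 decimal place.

With standard parallel φ₀ = 26.9°, the equirectangular projection gives x = Rλ cos φ₀, y = Rφ, so h = 1 and k = cos 26.9° / cos φ.
At 57.3°: h = 1.000, k = 1.651; principal scales a = 1.651, b = 1.000.
sin(ω/2) = (a − b)/(a + b) = 0.6507/2.651 = 0.2455, so ω = 2 arcsin(0.2455) ≈ 28.4°.

28.4°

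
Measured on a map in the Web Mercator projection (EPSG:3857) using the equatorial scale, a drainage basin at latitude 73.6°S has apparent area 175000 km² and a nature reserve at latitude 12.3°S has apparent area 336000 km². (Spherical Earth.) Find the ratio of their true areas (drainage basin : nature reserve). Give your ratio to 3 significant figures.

Mercator's areal exaggeration is sec²φ; hence true area = (apparent area) · cos²φ.
True area of drainage basin: 175000 × cos²(73.6°) = 175000 × 0.07972 = 13950 km².
True area of nature reserve: 336000 × cos²(12.3°) = 336000 × 0.9546 = 320800 km².
Ratio = 13950 / 320800 ≈ 0.0435.

0.0435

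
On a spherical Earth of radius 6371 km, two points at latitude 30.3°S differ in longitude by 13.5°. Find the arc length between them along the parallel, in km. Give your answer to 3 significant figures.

1300 km

Arc length along a parallel = R cos φ · Δλ (with Δλ in radians).
= 6371 × cos 30.3° × (13.5° × π/180) = 6371 × 0.8634 × 0.2356 ≈ 1300 km.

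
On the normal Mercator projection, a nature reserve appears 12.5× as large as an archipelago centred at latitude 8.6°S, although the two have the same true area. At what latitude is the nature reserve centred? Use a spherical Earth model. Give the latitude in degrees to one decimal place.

Mercator areal scale is sec²φ, so apparent-area ratio = sec²φ₁ / sec²φ₂ = cos²φ₂ / cos²φ₁.
cos²φ₂ / cos²φ₁ = 12.5  ⇒  cos φ₁ = cos 8.6° / √12.5 = 0.9888/3.536 = 0.2797.
φ₁ = arccos(0.2797) ≈ 73.8°.

73.8°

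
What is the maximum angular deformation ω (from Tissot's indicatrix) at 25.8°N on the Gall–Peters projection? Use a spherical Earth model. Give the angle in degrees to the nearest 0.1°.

The Gall–Peters projection is cylindrical equal-area with φ₀ = 45°. For cylindrical equal-area with standard parallel φ₀, h = cos φ / cos φ₀ and k = cos φ₀ / cos φ, so h·k = 1.
At 25.8°: h = 1.273, k = 0.7854; principal scales a = 1.273, b = 0.7854.
sin(ω/2) = (a − b)/(a + b) = 0.4878/2.059 = 0.2370, so ω = 2 arcsin(0.2370) ≈ 27.4°.

27.4°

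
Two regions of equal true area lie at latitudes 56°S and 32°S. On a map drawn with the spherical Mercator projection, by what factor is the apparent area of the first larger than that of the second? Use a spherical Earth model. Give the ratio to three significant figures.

2.30

On Mercator, area is exaggerated by sec²φ = 1/cos²φ.
At 56°: sec²(56°) = 1/0.5592² = 3.198.
At 32°: sec²(32°) = 1/0.8480² = 1.390.
Ratio = 3.198/1.390 = cos²(32°)/cos²(56°) ≈ 2.30.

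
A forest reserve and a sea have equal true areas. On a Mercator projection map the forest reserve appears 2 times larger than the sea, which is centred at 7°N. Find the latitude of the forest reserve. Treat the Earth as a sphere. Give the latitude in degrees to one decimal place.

45.4°

For equal true areas on Mercator, apparent areas scale as sec²φ, so the ratio is cos²φ₂ / cos²φ₁.
cos²φ₂ / cos²φ₁ = 2  ⇒  cos φ₁ = cos 7° / √2 = 0.9925/1.414 = 0.7018.
φ₁ = arccos(0.7018) ≈ 45.4°.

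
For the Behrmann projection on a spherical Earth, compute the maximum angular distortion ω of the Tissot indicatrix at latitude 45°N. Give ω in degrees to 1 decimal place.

Behrmann is a cylindrical equal-area projection with standard parallels at ±30°. A cylindrical equal-area projection with standard parallel φ₀ has meridian scale h = cos φ / cos φ₀ and parallel scale k = cos φ₀ / cos φ (so areas are preserved, h·k = 1).
At 45°: h = 0.8165, k = 1.225; principal scales a = 1.225, b = 0.8165.
sin(ω/2) = (a − b)/(a + b) = 0.4082/2.041 = 0.2000, so ω = 2 arcsin(0.2000) ≈ 23.1°.

23.1°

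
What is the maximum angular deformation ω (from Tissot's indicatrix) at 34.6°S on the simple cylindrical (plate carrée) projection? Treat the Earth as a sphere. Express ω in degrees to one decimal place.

For the equirectangular projection with φ₀ = 0 (plate carrée), h = 1 along meridians and k = sec φ along parallels.
At 34.6°: h = 1.000, k = 1.215; principal scales a = 1.215, b = 1.000.
sin(ω/2) = (a − b)/(a + b) = 0.2149/2.215 = 0.09701, so ω = 2 arcsin(0.09701) ≈ 11.1°.

11.1°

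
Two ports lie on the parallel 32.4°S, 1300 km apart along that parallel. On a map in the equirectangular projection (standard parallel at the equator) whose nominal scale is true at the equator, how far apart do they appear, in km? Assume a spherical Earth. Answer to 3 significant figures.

1540 km

For the equirectangular projection with φ₀ = 0 (plate carrée), h = 1 along meridians and k = sec φ along parallels.
Along the parallel, k = sec 32.4° = 1/0.8443 = 1.184.
Map distance = 1300 × 1.184 ≈ 1540 km.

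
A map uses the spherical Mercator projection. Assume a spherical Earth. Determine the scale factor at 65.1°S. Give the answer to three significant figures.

2.38

Mercator is conformal, so the point scale is isotropic: h = k = sec φ = 1/cos φ.
k = 1/cos 65.1° = 1/0.4210 = 2.375.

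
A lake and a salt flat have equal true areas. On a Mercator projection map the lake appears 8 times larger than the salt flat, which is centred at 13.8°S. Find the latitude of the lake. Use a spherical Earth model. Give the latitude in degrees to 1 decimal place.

For equal true areas on Mercator, apparent areas scale as sec²φ, so the ratio is cos²φ₂ / cos²φ₁.
cos²φ₂ / cos²φ₁ = 8  ⇒  cos φ₁ = cos 13.8° / √8 = 0.9711/2.828 = 0.3433.
φ₁ = arccos(0.3433) ≈ 69.9°.

69.9°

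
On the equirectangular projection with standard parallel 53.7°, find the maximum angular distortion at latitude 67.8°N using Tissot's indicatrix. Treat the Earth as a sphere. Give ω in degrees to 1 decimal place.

25.5°

In the equirectangular projection with standard parallel φ₀ = 53.7° (x = Rλ cos φ₀, y = Rφ), meridians are true-scale (h = 1) and the parallel scale is k = cos φ₀ / cos φ.
At 67.8°: h = 1.000, k = 1.567; principal scales a = 1.567, b = 1.000.
sin(ω/2) = (a − b)/(a + b) = 0.5668/2.567 = 0.2208, so ω = 2 arcsin(0.2208) ≈ 25.5°.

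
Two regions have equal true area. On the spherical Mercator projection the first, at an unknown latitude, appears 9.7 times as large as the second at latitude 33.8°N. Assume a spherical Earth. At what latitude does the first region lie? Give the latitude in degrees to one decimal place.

On Mercator, (apparent₁)/(apparent₂) = sec²φ₁ / sec²φ₂ when true areas are equal.
cos²φ₂ / cos²φ₁ = 9.7  ⇒  cos φ₁ = cos 33.8° / √9.7 = 0.8310/3.114 = 0.2668.
φ₁ = arccos(0.2668) ≈ 74.5°.

74.5°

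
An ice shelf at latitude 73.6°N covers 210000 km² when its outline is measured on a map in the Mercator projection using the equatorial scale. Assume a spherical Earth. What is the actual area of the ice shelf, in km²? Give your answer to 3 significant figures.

16700 km²

Mercator is conformal, so the point scale is isotropic: h = k = sec φ = 1/cos φ.
Areal scale = k² = sec²φ = 1/cos²(73.6°) = 1/0.2823² = 12.54.
True area = apparent / (areal scale) = 210000 / 12.54 ≈ 16700 km².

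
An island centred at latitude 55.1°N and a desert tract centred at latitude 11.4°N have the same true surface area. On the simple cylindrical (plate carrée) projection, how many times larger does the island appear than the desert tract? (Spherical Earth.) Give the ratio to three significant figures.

1.71

Plate carrée maps x = Rλ, y = Rφ. The meridian scale is h = 1 and the parallel scale is k = 1/cos φ = sec φ.
Areal scale at 55.1°: h·k = 1.000 × 1.748 = 1.748.
Areal scale at 11.4°: h·k = 1.000 × 1.020 = 1.020.
Ratio = 1.748/1.020 ≈ 1.71.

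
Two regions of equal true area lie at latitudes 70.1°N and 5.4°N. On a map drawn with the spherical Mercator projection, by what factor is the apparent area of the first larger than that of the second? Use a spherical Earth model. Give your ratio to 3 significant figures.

8.55

On Mercator, area is exaggerated by sec²φ = 1/cos²φ.
At 70.1°: sec²(70.1°) = 1/0.3404² = 8.631.
At 5.4°: sec²(5.4°) = 1/0.9956² = 1.009.
Ratio = 8.631/1.009 = cos²(5.4°)/cos²(70.1°) ≈ 8.55.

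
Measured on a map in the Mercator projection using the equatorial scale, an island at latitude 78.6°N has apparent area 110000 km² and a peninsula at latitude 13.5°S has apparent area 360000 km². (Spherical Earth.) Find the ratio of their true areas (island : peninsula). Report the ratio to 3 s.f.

On Mercator the areal scale is sec²φ, so true area = apparent × cos²φ.
True area of island: 110000 × cos²(78.6°) = 110000 × 0.03907 = 4298 km².
True area of peninsula: 360000 × cos²(13.5°) = 360000 × 0.9455 = 340400 km².
Ratio = 4298 / 340400 ≈ 0.0126.

0.0126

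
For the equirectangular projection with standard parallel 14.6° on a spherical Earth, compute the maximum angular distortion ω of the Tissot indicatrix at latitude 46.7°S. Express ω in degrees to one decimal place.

19.6°

In the equirectangular projection with standard parallel φ₀ = 14.6° (x = Rλ cos φ₀, y = Rφ), meridians are true-scale (h = 1) and the parallel scale is k = cos φ₀ / cos φ.
At 46.7°: h = 1.000, k = 1.411; principal scales a = 1.411, b = 1.000.
sin(ω/2) = (a − b)/(a + b) = 0.4110/2.411 = 0.1705, so ω = 2 arcsin(0.1705) ≈ 19.6°.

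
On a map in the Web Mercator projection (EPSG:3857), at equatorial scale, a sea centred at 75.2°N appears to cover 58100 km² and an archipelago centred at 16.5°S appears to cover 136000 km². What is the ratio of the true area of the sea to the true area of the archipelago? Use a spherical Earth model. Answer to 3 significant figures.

Mercator's areal exaggeration is sec²φ; hence true area = (apparent area) · cos²φ.
True area of sea: 58100 × cos²(75.2°) = 58100 × 0.06525 = 3791 km².
True area of archipelago: 136000 × cos²(16.5°) = 136000 × 0.9193 = 125000 km².
Ratio = 3791 / 125000 ≈ 0.0303.

0.0303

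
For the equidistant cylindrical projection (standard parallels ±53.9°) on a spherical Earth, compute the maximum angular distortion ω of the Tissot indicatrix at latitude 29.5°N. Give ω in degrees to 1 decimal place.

22.2°

With standard parallel φ₀ = 53.9°, the equirectangular projection gives x = Rλ cos φ₀, y = Rφ, so h = 1 and k = cos 53.9° / cos φ.
At 29.5°: h = 1.000, k = 0.6770; principal scales a = 1.000, b = 0.6770.
sin(ω/2) = (a − b)/(a + b) = 0.3230/1.677 = 0.1926, so ω = 2 arcsin(0.1926) ≈ 22.2°.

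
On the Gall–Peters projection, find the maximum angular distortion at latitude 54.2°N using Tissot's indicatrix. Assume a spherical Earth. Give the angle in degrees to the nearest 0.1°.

21.6°

The Gall–Peters projection is cylindrical equal-area with φ₀ = 45°. Cylindrical equal-area (φ₀ = 45°): h = cos φ / cos 45° along meridians, k = cos 45° / cos φ along parallels; h·k = 1.
At 54.2°: h = 0.8273, k = 1.209; principal scales a = 1.209, b = 0.8273.
sin(ω/2) = (a − b)/(a + b) = 0.3816/2.036 = 0.1874, so ω = 2 arcsin(0.1874) ≈ 21.6°.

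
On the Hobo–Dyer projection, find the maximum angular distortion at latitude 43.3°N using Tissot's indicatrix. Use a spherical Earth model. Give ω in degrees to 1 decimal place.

Hobo–Dyer is a cylindrical equal-area projection with standard parallels at ±37.5°. For cylindrical equal-area with standard parallel φ₀, h = cos φ / cos φ₀ and k = cos φ₀ / cos φ, so h·k = 1.
At 43.3°: h = 0.9173, k = 1.090; principal scales a = 1.090, b = 0.9173.
sin(ω/2) = (a − b)/(a + b) = 0.1728/2.007 = 0.08607, so ω = 2 arcsin(0.08607) ≈ 9.9°.

9.9°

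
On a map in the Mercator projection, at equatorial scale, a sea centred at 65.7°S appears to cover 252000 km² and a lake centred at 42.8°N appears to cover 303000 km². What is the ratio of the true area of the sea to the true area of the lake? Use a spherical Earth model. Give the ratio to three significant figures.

0.262

Mercator's areal exaggeration is sec²φ; hence true area = (apparent area) · cos²φ.
True area of sea: 252000 × cos²(65.7°) = 252000 × 0.1693 = 42670 km².
True area of lake: 303000 × cos²(42.8°) = 303000 × 0.5384 = 163100 km².
Ratio = 42670 / 163100 ≈ 0.262.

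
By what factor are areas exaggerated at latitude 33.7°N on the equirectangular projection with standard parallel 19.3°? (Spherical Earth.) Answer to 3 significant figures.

1.13

With standard parallel φ₀ = 19.3°, the equirectangular projection gives x = Rλ cos φ₀, y = Rφ, so h = 1 and k = cos 19.3° / cos φ.
Areal scale = h·k = 1 × cos φ₀ / cos φ; at 33.7°, h = 1.000, k = 1.134, so h·k = 1.134.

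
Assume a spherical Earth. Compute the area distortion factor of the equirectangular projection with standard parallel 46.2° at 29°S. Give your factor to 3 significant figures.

0.791

The equidistant cylindrical projection with φ₀ = 46.2° has h = 1 (meridians true) and k = cos φ₀ / cos φ along parallels.
Areal scale = h·k = 1 × cos φ₀ / cos φ; at 29°, h = 1.000, k = 0.7914, so h·k = 0.7914.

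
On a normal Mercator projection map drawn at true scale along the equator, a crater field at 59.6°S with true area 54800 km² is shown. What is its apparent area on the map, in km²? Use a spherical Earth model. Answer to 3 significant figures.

214000 km²

For Mercator, h = k = sec φ (a conformal cylindrical projection has a single point scale, 1/cos φ).
Areal scale = k² = sec²φ = 1/cos²(59.6°) = 1/0.5060² = 3.905.
Apparent area = 54800 × 3.905 ≈ 214000 km².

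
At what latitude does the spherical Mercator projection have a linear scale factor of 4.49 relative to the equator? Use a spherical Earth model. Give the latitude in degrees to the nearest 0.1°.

77.1°

Mercator scale is k = sec φ = 1/cos φ.
1/cos φ = 4.49  ⇒  cos φ = 0.2227  ⇒  φ = arccos(0.2227) ≈ 77.1°.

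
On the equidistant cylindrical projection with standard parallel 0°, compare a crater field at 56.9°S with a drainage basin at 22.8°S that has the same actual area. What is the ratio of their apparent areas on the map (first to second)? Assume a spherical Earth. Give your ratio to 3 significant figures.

In the plate carrée (x = Rλ, y = Rφ), meridians are true-scale (h = 1) and parallels are stretched by k = sec φ.
Areal scale at 56.9°: h·k = 1.000 × 1.831 = 1.831.
Areal scale at 22.8°: h·k = 1.000 × 1.085 = 1.085.
Ratio = 1.831/1.085 ≈ 1.69.

1.69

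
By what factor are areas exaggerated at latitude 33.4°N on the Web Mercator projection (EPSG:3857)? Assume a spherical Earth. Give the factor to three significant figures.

For Mercator, h = k = sec φ (a conformal cylindrical projection has a single point scale, 1/cos φ).
Areal scale = k² = sec²φ = 1/cos²(33.4°) = 1/0.8348² = 1.435.

1.43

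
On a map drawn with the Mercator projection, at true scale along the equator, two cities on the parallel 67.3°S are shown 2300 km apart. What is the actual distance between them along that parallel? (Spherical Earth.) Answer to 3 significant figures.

888 km

For Mercator, h = k = sec φ (a conformal cylindrical projection has a single point scale, 1/cos φ).
Along the parallel at 67.3°, map distances are exaggerated by k = sec 67.3° = 2.591.
True distance = 2300 / 2.591 = 2300 × cos 67.3° ≈ 888 km.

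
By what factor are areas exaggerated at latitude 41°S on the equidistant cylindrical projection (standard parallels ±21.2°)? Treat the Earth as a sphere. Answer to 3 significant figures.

With standard parallel φ₀ = 21.2°, the equirectangular projection gives x = Rλ cos φ₀, y = Rφ, so h = 1 and k = cos 21.2° / cos φ.
Areal scale = h·k = 1 × cos φ₀ / cos φ; at 41°, h = 1.000, k = 1.235, so h·k = 1.235.

1.24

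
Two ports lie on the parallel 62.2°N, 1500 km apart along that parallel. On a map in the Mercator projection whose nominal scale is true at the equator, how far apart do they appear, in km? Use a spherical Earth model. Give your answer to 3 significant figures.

3220 km

For Mercator, h = k = sec φ (a conformal cylindrical projection has a single point scale, 1/cos φ).
Along the parallel, k = sec 62.2° = 1/0.4664 = 2.144.
Map distance = 1500 × 2.144 ≈ 3220 km.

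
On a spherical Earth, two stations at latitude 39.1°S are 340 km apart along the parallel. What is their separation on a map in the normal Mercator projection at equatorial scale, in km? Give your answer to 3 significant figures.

438 km

The Mercator projection is conformal; its linear scale factor is the same in every direction and equals sec φ = 1/cos φ.
Along the parallel, k = sec 39.1° = 1/0.7760 = 1.289.
Map distance = 340 × 1.289 ≈ 438 km.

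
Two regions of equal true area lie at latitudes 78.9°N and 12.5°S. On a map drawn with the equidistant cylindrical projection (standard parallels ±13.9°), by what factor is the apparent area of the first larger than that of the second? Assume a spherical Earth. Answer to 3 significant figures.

In the equirectangular projection with standard parallel φ₀ = 13.9° (x = Rλ cos φ₀, y = Rφ), meridians are true-scale (h = 1) and the parallel scale is k = cos φ₀ / cos φ.
Areal scale at 78.9°: h·k = 1.000 × 5.042 = 5.042.
Areal scale at 12.5°: h·k = 1.000 × 0.9943 = 0.9943.
Ratio = 5.042/0.9943 ≈ 5.07.

5.07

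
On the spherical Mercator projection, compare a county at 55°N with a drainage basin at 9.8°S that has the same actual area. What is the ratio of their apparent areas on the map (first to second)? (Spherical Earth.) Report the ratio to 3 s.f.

Mercator is conformal with k = sec φ, so areal scale = k² = sec²φ.
At 55°: sec²(55°) = 1/0.5736² = 3.040.
At 9.8°: sec²(9.8°) = 1/0.9854² = 1.030.
Ratio = 3.040/1.030 = cos²(9.8°)/cos²(55°) ≈ 2.95.

2.95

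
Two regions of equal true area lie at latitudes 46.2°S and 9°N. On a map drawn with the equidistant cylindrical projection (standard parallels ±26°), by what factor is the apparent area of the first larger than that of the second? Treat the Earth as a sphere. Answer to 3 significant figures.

1.43

The equidistant cylindrical projection with φ₀ = 26° has h = 1 (meridians true) and k = cos φ₀ / cos φ along parallels.
Areal scale at 46.2°: h·k = 1.000 × 1.299 = 1.299.
Areal scale at 9°: h·k = 1.000 × 0.9100 = 0.9100.
Ratio = 1.299/0.9100 ≈ 1.43.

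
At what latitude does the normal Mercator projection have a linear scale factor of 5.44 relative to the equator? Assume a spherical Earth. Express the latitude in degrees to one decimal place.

79.4°

Mercator scale is k = sec φ = 1/cos φ.
1/cos φ = 5.44  ⇒  cos φ = 0.1838  ⇒  φ = arccos(0.1838) ≈ 79.4°.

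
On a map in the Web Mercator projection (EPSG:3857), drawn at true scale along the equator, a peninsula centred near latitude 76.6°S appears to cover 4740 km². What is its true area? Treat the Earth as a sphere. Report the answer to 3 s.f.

255 km²

The Mercator projection is conformal; its linear scale factor is the same in every direction and equals sec φ = 1/cos φ.
Areal scale = k² = sec²φ = 1/cos²(76.6°) = 1/0.2317² = 18.62.
True area = apparent / (areal scale) = 4740 / 18.62 ≈ 255 km².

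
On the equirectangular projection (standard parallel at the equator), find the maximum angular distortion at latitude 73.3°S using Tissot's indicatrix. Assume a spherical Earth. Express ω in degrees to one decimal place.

67.2°

In the plate carrée (x = Rλ, y = Rφ), meridians are true-scale (h = 1) and parallels are stretched by k = sec φ.
At 73.3°: h = 1.000, k = 3.480; principal scales a = 3.480, b = 1.000.
sin(ω/2) = (a − b)/(a + b) = 2.480/4.480 = 0.5536, so ω = 2 arcsin(0.5536) ≈ 67.2°.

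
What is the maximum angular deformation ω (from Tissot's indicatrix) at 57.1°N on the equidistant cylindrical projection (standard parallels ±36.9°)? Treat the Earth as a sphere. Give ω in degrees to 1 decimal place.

22.0°

The equidistant cylindrical projection with φ₀ = 36.9° has h = 1 (meridians true) and k = cos φ₀ / cos φ along parallels.
At 57.1°: h = 1.000, k = 1.472; principal scales a = 1.472, b = 1.000.
sin(ω/2) = (a − b)/(a + b) = 0.4722/2.472 = 0.1910, so ω = 2 arcsin(0.1910) ≈ 22.0°.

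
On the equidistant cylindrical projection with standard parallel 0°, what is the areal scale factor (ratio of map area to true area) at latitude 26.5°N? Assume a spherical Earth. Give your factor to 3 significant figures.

In the plate carrée (x = Rλ, y = Rφ), meridians are true-scale (h = 1) and parallels are stretched by k = sec φ.
Areal scale = h·k = 1 × sec φ; at 26.5°, h = 1.000, k = 1.117, so h·k = 1.117.

1.12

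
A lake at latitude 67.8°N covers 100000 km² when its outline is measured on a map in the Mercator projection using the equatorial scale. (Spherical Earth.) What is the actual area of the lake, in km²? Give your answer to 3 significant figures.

The Mercator projection is conformal; its linear scale factor is the same in every direction and equals sec φ = 1/cos φ.
Areal scale = k² = sec²φ = 1/cos²(67.8°) = 1/0.3778² = 7.005.
True area = apparent / (areal scale) = 100000 / 7.005 ≈ 14300 km².

14300 km²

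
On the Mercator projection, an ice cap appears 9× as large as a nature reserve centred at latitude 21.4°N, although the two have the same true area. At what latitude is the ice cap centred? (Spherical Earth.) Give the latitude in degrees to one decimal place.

71.9°

Mercator areal scale is sec²φ, so apparent-area ratio = sec²φ₁ / sec²φ₂ = cos²φ₂ / cos²φ₁.
cos²φ₂ / cos²φ₁ = 9  ⇒  cos φ₁ = cos 21.4° / √9 = 0.9311/3.000 = 0.3104.
φ₁ = arccos(0.3104) ≈ 71.9°.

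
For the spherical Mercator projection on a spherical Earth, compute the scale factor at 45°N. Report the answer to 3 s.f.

The Mercator projection is conformal; its linear scale factor is the same in every direction and equals sec φ = 1/cos φ.
k = 1/cos 45° = 1/0.7071 = 1.414.

1.41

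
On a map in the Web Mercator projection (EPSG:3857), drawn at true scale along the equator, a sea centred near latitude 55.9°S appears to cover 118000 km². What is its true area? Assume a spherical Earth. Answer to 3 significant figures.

Mercator is conformal, so the point scale is isotropic: h = k = sec φ = 1/cos φ.
Areal scale = k² = sec²φ = 1/cos²(55.9°) = 1/0.5606² = 3.182.
True area = apparent / (areal scale) = 118000 / 3.182 ≈ 37100 km².

37100 km²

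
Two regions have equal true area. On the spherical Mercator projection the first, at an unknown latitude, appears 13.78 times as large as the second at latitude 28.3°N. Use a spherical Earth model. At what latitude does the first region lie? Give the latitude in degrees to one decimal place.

76.3°

For equal true areas on Mercator, apparent areas scale as sec²φ, so the ratio is cos²φ₂ / cos²φ₁.
cos²φ₂ / cos²φ₁ = 13.78  ⇒  cos φ₁ = cos 28.3° / √13.78 = 0.8805/3.712 = 0.2372.
φ₁ = arccos(0.2372) ≈ 76.3°.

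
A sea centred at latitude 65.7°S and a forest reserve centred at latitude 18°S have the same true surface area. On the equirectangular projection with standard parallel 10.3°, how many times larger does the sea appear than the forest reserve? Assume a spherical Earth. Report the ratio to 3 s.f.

The equidistant cylindrical projection with φ₀ = 10.3° has h = 1 (meridians true) and k = cos φ₀ / cos φ along parallels.
Areal scale at 65.7°: h·k = 1.000 × 2.391 = 2.391.
Areal scale at 18°: h·k = 1.000 × 1.035 = 1.035.
Ratio = 2.391/1.035 ≈ 2.31.

2.31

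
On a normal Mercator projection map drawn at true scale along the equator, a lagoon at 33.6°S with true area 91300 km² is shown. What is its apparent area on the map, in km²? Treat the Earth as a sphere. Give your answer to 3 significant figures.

For Mercator, h = k = sec φ (a conformal cylindrical projection has a single point scale, 1/cos φ).
Areal scale = k² = sec²φ = 1/cos²(33.6°) = 1/0.8329² = 1.441.
Apparent area = 91300 × 1.441 ≈ 132000 km².

132000 km²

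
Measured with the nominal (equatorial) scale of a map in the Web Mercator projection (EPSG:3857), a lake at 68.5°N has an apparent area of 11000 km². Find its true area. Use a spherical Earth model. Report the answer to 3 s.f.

1480 km²

Mercator is conformal, so the point scale is isotropic: h = k = sec φ = 1/cos φ.
Areal scale = k² = sec²φ = 1/cos²(68.5°) = 1/0.3665² = 7.445.
True area = apparent / (areal scale) = 11000 / 7.445 ≈ 1480 km².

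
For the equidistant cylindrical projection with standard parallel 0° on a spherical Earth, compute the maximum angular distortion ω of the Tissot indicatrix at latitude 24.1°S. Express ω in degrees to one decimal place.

In the plate carrée (x = Rλ, y = Rφ), meridians are true-scale (h = 1) and parallels are stretched by k = sec φ.
At 24.1°: h = 1.000, k = 1.095; principal scales a = 1.095, b = 1.000.
sin(ω/2) = (a − b)/(a + b) = 0.09549/2.095 = 0.04557, so ω = 2 arcsin(0.04557) ≈ 5.2°.

5.2°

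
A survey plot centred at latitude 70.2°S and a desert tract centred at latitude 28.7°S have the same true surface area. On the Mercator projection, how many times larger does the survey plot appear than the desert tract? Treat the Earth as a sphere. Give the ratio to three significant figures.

On Mercator, area is exaggerated by sec²φ = 1/cos²φ.
At 70.2°: sec²(70.2°) = 1/0.3387² = 8.715.
At 28.7°: sec²(28.7°) = 1/0.8771² = 1.300.
Ratio = 8.715/1.300 = cos²(28.7°)/cos²(70.2°) ≈ 6.71.

6.71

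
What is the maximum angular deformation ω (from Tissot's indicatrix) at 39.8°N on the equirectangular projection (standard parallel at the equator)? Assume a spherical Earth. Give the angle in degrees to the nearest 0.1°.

In the plate carrée (x = Rλ, y = Rφ), meridians are true-scale (h = 1) and parallels are stretched by k = sec φ.
At 39.8°: h = 1.000, k = 1.302; principal scales a = 1.302, b = 1.000.
sin(ω/2) = (a − b)/(a + b) = 0.3016/2.302 = 0.1310, so ω = 2 arcsin(0.1310) ≈ 15.1°.

15.1°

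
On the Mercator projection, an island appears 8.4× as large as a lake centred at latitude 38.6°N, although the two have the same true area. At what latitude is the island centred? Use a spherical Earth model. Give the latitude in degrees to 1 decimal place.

Mercator areal scale is sec²φ, so apparent-area ratio = sec²φ₁ / sec²φ₂ = cos²φ₂ / cos²φ₁.
cos²φ₂ / cos²φ₁ = 8.4  ⇒  cos φ₁ = cos 38.6° / √8.4 = 0.7815/2.898 = 0.2697.
φ₁ = arccos(0.2697) ≈ 74.4°.

74.4°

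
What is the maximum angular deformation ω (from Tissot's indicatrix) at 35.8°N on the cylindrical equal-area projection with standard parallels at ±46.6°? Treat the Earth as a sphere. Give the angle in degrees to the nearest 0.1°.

18.9°

Cylindrical equal-area (φ₀ = 46.6°): h = cos φ / cos 46.6° along meridians, k = cos 46.6° / cos φ along parallels; h·k = 1.
At 35.8°: h = 1.180, k = 0.8471; principal scales a = 1.180, b = 0.8471.
sin(ω/2) = (a − b)/(a + b) = 0.3333/2.028 = 0.1644, so ω = 2 arcsin(0.1644) ≈ 18.9°.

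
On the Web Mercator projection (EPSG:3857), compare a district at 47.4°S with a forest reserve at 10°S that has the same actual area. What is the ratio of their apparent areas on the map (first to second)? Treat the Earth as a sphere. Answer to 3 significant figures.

Mercator areal scale is sec²φ.
At 47.4°: sec²(47.4°) = 1/0.6769² = 2.183.
At 10°: sec²(10°) = 1/0.9848² = 1.031.
Ratio = 2.183/1.031 = cos²(10°)/cos²(47.4°) ≈ 2.12.

2.12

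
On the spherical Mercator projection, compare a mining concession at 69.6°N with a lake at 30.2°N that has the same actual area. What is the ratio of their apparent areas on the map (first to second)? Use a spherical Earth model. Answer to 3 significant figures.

Mercator areal scale is sec²φ.
At 69.6°: sec²(69.6°) = 1/0.3486² = 8.230.
At 30.2°: sec²(30.2°) = 1/0.8643² = 1.339.
Ratio = 8.230/1.339 = cos²(30.2°)/cos²(69.6°) ≈ 6.15.

6.15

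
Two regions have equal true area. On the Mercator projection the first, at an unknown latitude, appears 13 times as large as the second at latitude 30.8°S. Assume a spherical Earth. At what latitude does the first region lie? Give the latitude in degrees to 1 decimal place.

76.2°

For equal true areas on Mercator, apparent areas scale as sec²φ, so the ratio is cos²φ₂ / cos²φ₁.
cos²φ₂ / cos²φ₁ = 13  ⇒  cos φ₁ = cos 30.8° / √13 = 0.8590/3.606 = 0.2382.
φ₁ = arccos(0.2382) ≈ 76.2°.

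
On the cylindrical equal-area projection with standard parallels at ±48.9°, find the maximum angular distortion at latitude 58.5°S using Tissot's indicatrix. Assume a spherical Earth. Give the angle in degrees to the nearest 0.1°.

For cylindrical equal-area with standard parallel φ₀, h = cos φ / cos φ₀ and k = cos φ₀ / cos φ, so h·k = 1.
At 58.5°: h = 0.7948, k = 1.258; principal scales a = 1.258, b = 0.7948.
sin(ω/2) = (a − b)/(a + b) = 0.4633/2.053 = 0.2257, so ω = 2 arcsin(0.2257) ≈ 26.1°.

26.1°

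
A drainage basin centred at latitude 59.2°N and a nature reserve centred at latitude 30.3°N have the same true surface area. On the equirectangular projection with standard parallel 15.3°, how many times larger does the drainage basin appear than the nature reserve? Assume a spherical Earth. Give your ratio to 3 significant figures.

1.69

The equidistant cylindrical projection with φ₀ = 15.3° has h = 1 (meridians true) and k = cos φ₀ / cos φ along parallels.
Areal scale at 59.2°: h·k = 1.000 × 1.884 = 1.884.
Areal scale at 30.3°: h·k = 1.000 × 1.117 = 1.117.
Ratio = 1.884/1.117 ≈ 1.69.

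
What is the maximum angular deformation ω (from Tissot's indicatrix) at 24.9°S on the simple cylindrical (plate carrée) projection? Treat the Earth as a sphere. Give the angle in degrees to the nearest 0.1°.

For the equirectangular projection with φ₀ = 0 (plate carrée), h = 1 along meridians and k = sec φ along parallels.
At 24.9°: h = 1.000, k = 1.102; principal scales a = 1.102, b = 1.000.
sin(ω/2) = (a − b)/(a + b) = 0.1025/2.102 = 0.04874, so ω = 2 arcsin(0.04874) ≈ 5.6°.

5.6°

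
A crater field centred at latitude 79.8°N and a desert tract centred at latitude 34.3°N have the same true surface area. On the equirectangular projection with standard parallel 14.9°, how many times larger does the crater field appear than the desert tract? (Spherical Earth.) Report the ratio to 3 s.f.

4.66

With standard parallel φ₀ = 14.9°, the equirectangular projection gives x = Rλ cos φ₀, y = Rφ, so h = 1 and k = cos 14.9° / cos φ.
Areal scale at 79.8°: h·k = 1.000 × 5.457 = 5.457.
Areal scale at 34.3°: h·k = 1.000 × 1.170 = 1.170.
Ratio = 5.457/1.170 ≈ 4.66.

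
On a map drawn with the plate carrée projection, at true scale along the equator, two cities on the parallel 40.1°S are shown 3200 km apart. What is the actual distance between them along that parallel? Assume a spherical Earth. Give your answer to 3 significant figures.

2450 km

Plate carrée maps x = Rλ, y = Rφ. The meridian scale is h = 1 and the parallel scale is k = 1/cos φ = sec φ.
Along the parallel at 40.1°, map distances are exaggerated by k = sec 40.1° = 1.307.
True distance = 3200 / 1.307 = 3200 × cos 40.1° ≈ 2450 km.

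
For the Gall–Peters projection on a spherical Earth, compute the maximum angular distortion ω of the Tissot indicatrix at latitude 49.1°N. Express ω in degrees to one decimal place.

8.8°

The Gall–Peters projection is cylindrical equal-area with φ₀ = 45°. For cylindrical equal-area with standard parallel φ₀, h = cos φ / cos φ₀ and k = cos φ₀ / cos φ, so h·k = 1.
At 49.1°: h = 0.9259, k = 1.080; principal scales a = 1.080, b = 0.9259.
sin(ω/2) = (a − b)/(a + b) = 0.1540/2.006 = 0.07679, so ω = 2 arcsin(0.07679) ≈ 8.8°.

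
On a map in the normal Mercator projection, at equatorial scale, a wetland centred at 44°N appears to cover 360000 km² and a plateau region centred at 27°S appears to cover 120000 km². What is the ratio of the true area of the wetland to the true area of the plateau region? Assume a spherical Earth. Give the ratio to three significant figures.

1.96

Mercator's areal exaggeration is sec²φ; hence true area = (apparent area) · cos²φ.
True area of wetland: 360000 × cos²(44°) = 360000 × 0.5174 = 186300 km².
True area of plateau region: 120000 × cos²(27°) = 120000 × 0.7939 = 95270 km².
Ratio = 186300 / 95270 ≈ 1.96.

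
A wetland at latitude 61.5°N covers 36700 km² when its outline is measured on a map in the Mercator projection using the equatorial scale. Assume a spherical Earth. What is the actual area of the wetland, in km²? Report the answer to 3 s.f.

8360 km²

The Mercator projection is conformal; its linear scale factor is the same in every direction and equals sec φ = 1/cos φ.
Areal scale = k² = sec²φ = 1/cos²(61.5°) = 1/0.4772² = 4.392.
True area = apparent / (areal scale) = 36700 / 4.392 ≈ 8360 km².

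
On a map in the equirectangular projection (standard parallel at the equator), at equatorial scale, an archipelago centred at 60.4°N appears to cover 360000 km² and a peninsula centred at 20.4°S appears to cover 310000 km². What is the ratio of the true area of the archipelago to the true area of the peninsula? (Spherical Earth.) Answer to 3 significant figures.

Plate carrée has h = 1 and k = sec φ, giving areal scale sec φ; true area = (apparent area) · cos φ.
True area of archipelago: 360000 × cos(60.4°) = 360000 × 0.4939 = 177800 km².
True area of peninsula: 310000 × cos(20.4°) = 310000 × 0.9373 = 290600 km².
Ratio = 177800 / 290600 ≈ 0.612.

0.612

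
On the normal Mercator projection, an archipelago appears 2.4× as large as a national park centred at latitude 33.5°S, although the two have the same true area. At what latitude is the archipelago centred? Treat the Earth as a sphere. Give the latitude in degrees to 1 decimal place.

57.4°

For equal true areas on Mercator, apparent areas scale as sec²φ, so the ratio is cos²φ₂ / cos²φ₁.
cos²φ₂ / cos²φ₁ = 2.4  ⇒  cos φ₁ = cos 33.5° / √2.4 = 0.8339/1.549 = 0.5383.
φ₁ = arccos(0.5383) ≈ 57.4°.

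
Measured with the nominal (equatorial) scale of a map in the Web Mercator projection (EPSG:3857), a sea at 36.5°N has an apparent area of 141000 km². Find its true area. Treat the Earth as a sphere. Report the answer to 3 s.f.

The Mercator projection is conformal; its linear scale factor is the same in every direction and equals sec φ = 1/cos φ.
Areal scale = k² = sec²φ = 1/cos²(36.5°) = 1/0.8039² = 1.548.
True area = apparent / (areal scale) = 141000 / 1.548 ≈ 91100 km².

91100 km²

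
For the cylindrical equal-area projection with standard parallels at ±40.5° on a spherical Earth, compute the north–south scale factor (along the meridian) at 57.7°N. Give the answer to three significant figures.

For cylindrical equal-area with standard parallel φ₀, h = cos φ / cos φ₀ and k = cos φ₀ / cos φ, so h·k = 1.
h = cos 57.7° / cos 40.5° = 0.5344/0.7604 = 0.7027.

0.703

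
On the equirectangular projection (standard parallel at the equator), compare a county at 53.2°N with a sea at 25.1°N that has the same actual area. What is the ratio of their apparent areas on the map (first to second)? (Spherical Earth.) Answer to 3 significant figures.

1.51

For the equirectangular projection with φ₀ = 0 (plate carrée), h = 1 along meridians and k = sec φ along parallels.
Areal scale at 53.2°: h·k = 1.000 × 1.669 = 1.669.
Areal scale at 25.1°: h·k = 1.000 × 1.104 = 1.104.
Ratio = 1.669/1.104 ≈ 1.51.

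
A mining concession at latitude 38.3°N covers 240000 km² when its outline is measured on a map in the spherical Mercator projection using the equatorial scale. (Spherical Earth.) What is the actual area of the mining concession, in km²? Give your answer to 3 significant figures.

For Mercator, h = k = sec φ (a conformal cylindrical projection has a single point scale, 1/cos φ).
Areal scale = k² = sec²φ = 1/cos²(38.3°) = 1/0.7848² = 1.624.
True area = apparent / (areal scale) = 240000 / 1.624 ≈ 148000 km².

148000 km²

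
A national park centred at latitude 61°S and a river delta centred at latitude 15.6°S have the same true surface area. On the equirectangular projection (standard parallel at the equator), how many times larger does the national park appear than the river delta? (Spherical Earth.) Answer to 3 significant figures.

1.99

For the equirectangular projection with φ₀ = 0 (plate carrée), h = 1 along meridians and k = sec φ along parallels.
Areal scale at 61°: h·k = 1.000 × 2.063 = 2.063.
Areal scale at 15.6°: h·k = 1.000 × 1.038 = 1.038.
Ratio = 2.063/1.038 ≈ 1.99.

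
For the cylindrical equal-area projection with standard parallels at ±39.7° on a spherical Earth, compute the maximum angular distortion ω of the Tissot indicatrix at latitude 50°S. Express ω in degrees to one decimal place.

20.5°

A cylindrical equal-area projection with standard parallel φ₀ has meridian scale h = cos φ / cos φ₀ and parallel scale k = cos φ₀ / cos φ (so areas are preserved, h·k = 1).
At 50°: h = 0.8354, k = 1.197; principal scales a = 1.197, b = 0.8354.
sin(ω/2) = (a − b)/(a + b) = 0.3615/2.032 = 0.1779, so ω = 2 arcsin(0.1779) ≈ 20.5°.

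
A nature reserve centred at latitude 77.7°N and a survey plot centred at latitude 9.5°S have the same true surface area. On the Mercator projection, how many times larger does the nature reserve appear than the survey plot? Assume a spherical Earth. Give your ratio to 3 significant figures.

21.4

Mercator is conformal with k = sec φ, so areal scale = k² = sec²φ.
At 77.7°: sec²(77.7°) = 1/0.2130² = 22.04.
At 9.5°: sec²(9.5°) = 1/0.9863² = 1.028.
Ratio = 22.04/1.028 = cos²(9.5°)/cos²(77.7°) ≈ 21.4.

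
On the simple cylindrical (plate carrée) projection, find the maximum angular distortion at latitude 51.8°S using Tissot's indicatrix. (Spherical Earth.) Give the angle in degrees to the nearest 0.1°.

For the equirectangular projection with φ₀ = 0 (plate carrée), h = 1 along meridians and k = sec φ along parallels.
At 51.8°: h = 1.000, k = 1.617; principal scales a = 1.617, b = 1.000.
sin(ω/2) = (a − b)/(a + b) = 0.6171/2.617 = 0.2358, so ω = 2 arcsin(0.2358) ≈ 27.3°.

27.3°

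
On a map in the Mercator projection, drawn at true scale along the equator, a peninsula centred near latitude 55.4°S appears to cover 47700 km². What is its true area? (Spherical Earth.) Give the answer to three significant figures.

15400 km²

Mercator is conformal, so the point scale is isotropic: h = k = sec φ = 1/cos φ.
Areal scale = k² = sec²φ = 1/cos²(55.4°) = 1/0.5678² = 3.101.
True area = apparent / (areal scale) = 47700 / 3.101 ≈ 15400 km².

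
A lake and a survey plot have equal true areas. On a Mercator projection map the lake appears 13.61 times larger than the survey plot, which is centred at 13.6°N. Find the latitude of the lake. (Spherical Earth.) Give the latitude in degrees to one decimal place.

74.7°

Mercator areal scale is sec²φ, so apparent-area ratio = sec²φ₁ / sec²φ₂ = cos²φ₂ / cos²φ₁.
cos²φ₂ / cos²φ₁ = 13.61  ⇒  cos φ₁ = cos 13.6° / √13.61 = 0.9720/3.689 = 0.2635.
φ₁ = arccos(0.2635) ≈ 74.7°.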